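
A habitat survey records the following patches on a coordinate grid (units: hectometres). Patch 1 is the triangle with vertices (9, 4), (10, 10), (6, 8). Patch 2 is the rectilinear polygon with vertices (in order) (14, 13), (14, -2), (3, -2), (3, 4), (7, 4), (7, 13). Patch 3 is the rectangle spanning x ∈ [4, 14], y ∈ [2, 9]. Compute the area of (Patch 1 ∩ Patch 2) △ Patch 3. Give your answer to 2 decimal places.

|Patch 1 ∩ Patch 2| = 10.0833.
|(Patch 1 ∩ Patch 2) ∩ Patch 3| = 9.1667.
|(Patch 1 ∩ Patch 2) △ Patch 3| = 10.0833 + 70 − 18.3333 = 61.75.

61.75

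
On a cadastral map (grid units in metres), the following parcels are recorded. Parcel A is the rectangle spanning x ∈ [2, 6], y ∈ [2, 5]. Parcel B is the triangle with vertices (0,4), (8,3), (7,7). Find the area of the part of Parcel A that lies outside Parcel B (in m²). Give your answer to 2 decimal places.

|Parcel A| = 12, |Parcel A∩Parcel B| = 5.9762.
|Parcel A ∖ Parcel B| = |Parcel A| − |Parcel A∩Parcel B| = 12 − 5.9762 = 6.02.

6.02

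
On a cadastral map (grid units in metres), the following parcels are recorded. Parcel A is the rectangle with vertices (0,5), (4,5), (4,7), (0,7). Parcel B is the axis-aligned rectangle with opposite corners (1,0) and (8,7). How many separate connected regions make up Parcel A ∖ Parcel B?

Parcel A ∖ Parcel B is a single connected region.

1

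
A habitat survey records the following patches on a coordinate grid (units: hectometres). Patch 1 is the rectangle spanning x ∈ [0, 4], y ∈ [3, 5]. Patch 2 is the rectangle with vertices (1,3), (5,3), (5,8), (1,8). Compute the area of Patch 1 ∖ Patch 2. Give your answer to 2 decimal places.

2.00

|Patch 1∩Patch 2|: x∈[1,4], y∈[3,5] → 3·2 = 6.
|Patch 1| = 8.
|Patch 1 ∖ Patch 2| = |Patch 1| − |Patch 1∩Patch 2| = 8 − 6 = 2.00.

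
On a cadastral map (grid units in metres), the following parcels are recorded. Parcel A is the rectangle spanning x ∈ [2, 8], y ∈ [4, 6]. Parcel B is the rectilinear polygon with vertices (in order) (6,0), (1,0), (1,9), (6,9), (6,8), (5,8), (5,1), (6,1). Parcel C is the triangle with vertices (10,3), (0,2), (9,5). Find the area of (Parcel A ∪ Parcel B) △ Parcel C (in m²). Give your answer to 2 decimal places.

47.57

|Parcel A ∪ Parcel B| = 44.
|(Parcel A ∪ Parcel B) ∩ Parcel C| = 3.4667.
|(Parcel A ∪ Parcel B) △ Parcel C| = 44 + 10.5 − 6.9333 = 47.57.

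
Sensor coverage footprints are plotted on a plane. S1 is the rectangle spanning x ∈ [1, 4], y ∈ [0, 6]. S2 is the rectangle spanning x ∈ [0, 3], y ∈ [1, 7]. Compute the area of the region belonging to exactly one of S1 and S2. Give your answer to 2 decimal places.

|S1∩S2|: x∈[1,3], y∈[1,6] → 2·5 = 10.
|S1 △ S2| = |S1| + |S2| − 2·|S1∩S2| = 18 + 18 − 20 = 16.00.

16.00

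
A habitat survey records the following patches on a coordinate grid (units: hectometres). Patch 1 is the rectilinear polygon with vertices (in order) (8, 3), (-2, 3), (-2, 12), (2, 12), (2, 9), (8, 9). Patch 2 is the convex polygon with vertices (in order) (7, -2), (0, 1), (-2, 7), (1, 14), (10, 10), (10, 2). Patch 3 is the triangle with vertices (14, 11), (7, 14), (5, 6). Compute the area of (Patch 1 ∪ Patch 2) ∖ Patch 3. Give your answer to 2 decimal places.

|Patch 1 ∪ Patch 2| = 143.0238.
|(Patch 1 ∪ Patch 2) ∩ Patch 3| = 14.2556.
|(Patch 1 ∪ Patch 2) ∖ Patch 3| = 143.0238 − 14.2556 = 128.77.

128.77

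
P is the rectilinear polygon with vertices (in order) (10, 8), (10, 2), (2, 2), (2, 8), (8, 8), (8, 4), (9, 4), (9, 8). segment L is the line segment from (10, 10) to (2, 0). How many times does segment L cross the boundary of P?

2

The segment meets the boundary at (3.6,2), (8,7.5).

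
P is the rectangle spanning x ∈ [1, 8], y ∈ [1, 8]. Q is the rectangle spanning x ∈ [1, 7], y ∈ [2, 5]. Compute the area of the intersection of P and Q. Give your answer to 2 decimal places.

|P∩Q|: x∈[1,7], y∈[2,5] → 6·3 = 18.

18.00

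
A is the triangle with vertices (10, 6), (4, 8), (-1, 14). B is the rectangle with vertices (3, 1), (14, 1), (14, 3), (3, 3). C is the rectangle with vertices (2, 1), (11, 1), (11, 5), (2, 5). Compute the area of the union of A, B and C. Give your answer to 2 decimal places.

55.00

By inclusion–exclusion:
Individual areas: |A| = 13, |B| = 22, |C| = 36.
|A∩B| = 0.
|A∩C| = 0.
|B∩C|: x∈[3,11], y∈[1,3] → 8·2 = 16.
|A∩B∩C| = 0.
|A ∪ B ∪ C| = 71 − 16 + 0 = 55.00.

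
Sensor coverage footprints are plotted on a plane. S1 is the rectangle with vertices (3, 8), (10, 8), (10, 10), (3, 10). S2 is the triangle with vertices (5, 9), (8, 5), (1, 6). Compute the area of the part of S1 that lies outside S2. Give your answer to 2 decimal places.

|S1| = 14, |S1∩S2| = 1.0417.
|S1 ∖ S2| = |S1| − |S1∩S2| = 14 − 1.0417 = 12.96.

12.96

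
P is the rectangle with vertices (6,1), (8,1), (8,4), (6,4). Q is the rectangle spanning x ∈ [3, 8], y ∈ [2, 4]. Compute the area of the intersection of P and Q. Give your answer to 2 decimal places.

4.00

|P∩Q|: x∈[6,8], y∈[2,4] → 2·2 = 4.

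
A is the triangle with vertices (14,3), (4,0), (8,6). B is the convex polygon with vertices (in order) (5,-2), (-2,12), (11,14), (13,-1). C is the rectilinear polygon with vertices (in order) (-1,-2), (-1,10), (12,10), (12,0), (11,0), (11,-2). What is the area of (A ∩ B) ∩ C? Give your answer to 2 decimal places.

The region (A ∩ B) ∩ C is the polygon with vertices (8,6), (12,4), (12,2.4), (4,0).
By the shoelace formula its area is 22.40.

22.40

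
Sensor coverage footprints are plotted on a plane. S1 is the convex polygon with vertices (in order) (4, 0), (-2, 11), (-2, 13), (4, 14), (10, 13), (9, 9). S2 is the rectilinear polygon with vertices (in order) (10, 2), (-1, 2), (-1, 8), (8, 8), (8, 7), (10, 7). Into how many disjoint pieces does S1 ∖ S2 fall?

S1 ∖ S2 splits into 2 disjoint pieces (area 2.202, area 60.4455).

2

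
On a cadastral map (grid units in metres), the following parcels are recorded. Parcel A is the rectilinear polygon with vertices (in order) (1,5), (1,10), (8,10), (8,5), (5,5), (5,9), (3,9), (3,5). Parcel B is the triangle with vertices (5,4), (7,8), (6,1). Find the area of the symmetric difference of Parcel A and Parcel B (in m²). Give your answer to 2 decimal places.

28.79

|Parcel A| = 27, |Parcel B| = 5, |Parcel A∩Parcel B| = 1.6071.
|Parcel A △ Parcel B| = |Parcel A| + |Parcel B| − 2·|Parcel A∩Parcel B| = 27 + 5 − 3.2143 = 28.79.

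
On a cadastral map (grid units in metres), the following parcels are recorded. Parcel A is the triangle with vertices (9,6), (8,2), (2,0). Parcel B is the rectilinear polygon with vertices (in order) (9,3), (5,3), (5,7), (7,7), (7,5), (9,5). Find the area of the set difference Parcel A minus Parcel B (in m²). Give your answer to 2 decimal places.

|Parcel A| = 11, |Parcel A∩Parcel B| = 3.6667.
|Parcel A ∖ Parcel B| = |Parcel A| − |Parcel A∩Parcel B| = 11 − 3.6667 = 7.33.

7.33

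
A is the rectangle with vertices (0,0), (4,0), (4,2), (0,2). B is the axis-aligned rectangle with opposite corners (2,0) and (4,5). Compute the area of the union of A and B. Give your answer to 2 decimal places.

14.00

By inclusion–exclusion:
Individual areas: |A| = 8, |B| = 10.
|A∩B|: x∈[2,4], y∈[0,2] → 2·2 = 4.
|A ∪ B| = 18 − 4 = 14.00.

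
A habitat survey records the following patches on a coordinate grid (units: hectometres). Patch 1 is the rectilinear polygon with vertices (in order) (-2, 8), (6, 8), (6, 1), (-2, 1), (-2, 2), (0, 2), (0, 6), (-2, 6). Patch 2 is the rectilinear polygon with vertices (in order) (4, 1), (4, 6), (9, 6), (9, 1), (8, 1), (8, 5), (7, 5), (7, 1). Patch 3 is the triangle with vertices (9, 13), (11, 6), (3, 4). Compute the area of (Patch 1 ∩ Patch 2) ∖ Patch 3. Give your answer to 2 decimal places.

|Patch 1 ∩ Patch 2| = 10.
|(Patch 1 ∩ Patch 2) ∩ Patch 3| = 2.9167.
|(Patch 1 ∩ Patch 2) ∖ Patch 3| = 10 − 2.9167 = 7.08.

7.08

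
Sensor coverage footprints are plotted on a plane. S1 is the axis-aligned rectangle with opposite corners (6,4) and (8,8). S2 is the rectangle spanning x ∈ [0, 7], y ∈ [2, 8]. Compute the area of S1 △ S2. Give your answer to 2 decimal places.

|S1∩S2|: x∈[6,7], y∈[4,8] → 1·4 = 4.
|S1 △ S2| = |S1| + |S2| − 2·|S1∩S2| = 8 + 42 − 8 = 42.00.

42.00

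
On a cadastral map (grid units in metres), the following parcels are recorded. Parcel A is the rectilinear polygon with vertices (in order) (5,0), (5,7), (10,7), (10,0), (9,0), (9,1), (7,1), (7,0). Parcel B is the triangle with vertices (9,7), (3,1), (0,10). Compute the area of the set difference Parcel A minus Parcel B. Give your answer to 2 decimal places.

25.00

|Parcel A| = 33, |Parcel A∩Parcel B| = 8.
|Parcel A ∖ Parcel B| = |Parcel A| − |Parcel A∩Parcel B| = 33 − 8 = 25.00.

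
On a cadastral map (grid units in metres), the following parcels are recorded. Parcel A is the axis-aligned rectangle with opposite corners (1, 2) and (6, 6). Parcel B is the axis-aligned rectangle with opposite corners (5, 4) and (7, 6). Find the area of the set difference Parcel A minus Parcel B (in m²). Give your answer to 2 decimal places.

18.00

|Parcel A∩Parcel B|: x∈[5,6], y∈[4,6] → 1·2 = 2.
|Parcel A| = 20.
|Parcel A ∖ Parcel B| = |Parcel A| − |Parcel A∩Parcel B| = 20 − 2 = 18.00.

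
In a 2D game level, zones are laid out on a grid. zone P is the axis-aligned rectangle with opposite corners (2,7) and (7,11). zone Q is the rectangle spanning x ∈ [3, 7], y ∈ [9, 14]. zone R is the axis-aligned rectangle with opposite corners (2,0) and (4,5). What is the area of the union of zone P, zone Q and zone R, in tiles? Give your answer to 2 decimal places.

42.00

By inclusion–exclusion:
Individual areas: |zone P| = 20, |zone Q| = 20, |zone R| = 10.
|zone P∩zone Q|: x∈[3,7], y∈[9,11] → 4·2 = 8.
|zone P∩zone R| = 0 (no overlap).
|zone Q∩zone R| = 0 (no overlap).
|zone P∩zone Q∩zone R| = 0.
|zone P ∪ zone Q ∪ zone R| = 50 − 8 + 0 = 42.00.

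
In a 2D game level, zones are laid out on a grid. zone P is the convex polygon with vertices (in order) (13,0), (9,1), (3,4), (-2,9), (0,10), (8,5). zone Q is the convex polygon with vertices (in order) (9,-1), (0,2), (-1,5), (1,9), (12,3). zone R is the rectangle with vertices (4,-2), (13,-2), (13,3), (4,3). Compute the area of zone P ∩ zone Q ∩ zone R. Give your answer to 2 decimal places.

7.59

The intersection is the polygon with vertices (5,3), (10,3), (11.143,1.857), (10.263,0.684), (9,1).
By the shoelace formula its area is 7.59.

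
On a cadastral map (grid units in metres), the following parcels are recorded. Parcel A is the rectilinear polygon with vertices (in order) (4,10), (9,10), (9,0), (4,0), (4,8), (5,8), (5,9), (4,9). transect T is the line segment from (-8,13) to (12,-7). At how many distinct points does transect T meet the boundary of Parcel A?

2

The segment meets the boundary at (5,0), (4,1).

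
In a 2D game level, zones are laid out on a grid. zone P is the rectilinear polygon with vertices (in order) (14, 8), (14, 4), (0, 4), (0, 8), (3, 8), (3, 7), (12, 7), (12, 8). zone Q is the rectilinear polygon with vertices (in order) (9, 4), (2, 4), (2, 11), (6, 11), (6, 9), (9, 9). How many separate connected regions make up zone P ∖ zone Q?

zone P ∖ zone Q splits into 2 disjoint pieces (area 17, area 8).

2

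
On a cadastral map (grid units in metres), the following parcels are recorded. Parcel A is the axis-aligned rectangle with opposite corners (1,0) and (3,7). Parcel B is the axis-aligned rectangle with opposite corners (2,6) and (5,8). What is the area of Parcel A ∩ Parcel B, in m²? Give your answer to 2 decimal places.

1.00

|Parcel A∩Parcel B|: x∈[2,3], y∈[6,7] → 1·1 = 1.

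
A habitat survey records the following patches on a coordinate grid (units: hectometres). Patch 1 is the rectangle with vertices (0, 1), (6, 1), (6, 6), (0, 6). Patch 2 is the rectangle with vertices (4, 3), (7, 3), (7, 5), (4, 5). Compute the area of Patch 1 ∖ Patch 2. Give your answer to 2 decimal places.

26.00

|Patch 1∩Patch 2|: x∈[4,6], y∈[3,5] → 2·2 = 4.
|Patch 1| = 30.
|Patch 1 ∖ Patch 2| = |Patch 1| − |Patch 1∩Patch 2| = 30 − 4 = 26.00.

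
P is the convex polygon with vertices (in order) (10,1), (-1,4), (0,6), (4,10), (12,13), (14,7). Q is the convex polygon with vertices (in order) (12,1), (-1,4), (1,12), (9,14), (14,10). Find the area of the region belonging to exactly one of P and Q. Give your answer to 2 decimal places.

40.56

|P| = 105.5, |Q| = 136.5, |P∩Q| = 100.7205.
|P △ Q| = |P| + |Q| − 2·|P∩Q| = 105.5 + 136.5 − 201.441 = 40.56.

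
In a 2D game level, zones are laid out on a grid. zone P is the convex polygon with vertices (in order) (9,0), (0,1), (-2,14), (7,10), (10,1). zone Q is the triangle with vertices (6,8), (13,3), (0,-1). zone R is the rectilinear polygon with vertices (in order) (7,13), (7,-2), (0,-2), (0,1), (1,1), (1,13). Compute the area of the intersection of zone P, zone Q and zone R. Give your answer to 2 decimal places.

The intersection is the polygon with vertices (6,8), (7,7.286), (7,1.154), (4.776,0.469), (1.241,0.862).
By the shoelace formula its area is 24.57.

24.57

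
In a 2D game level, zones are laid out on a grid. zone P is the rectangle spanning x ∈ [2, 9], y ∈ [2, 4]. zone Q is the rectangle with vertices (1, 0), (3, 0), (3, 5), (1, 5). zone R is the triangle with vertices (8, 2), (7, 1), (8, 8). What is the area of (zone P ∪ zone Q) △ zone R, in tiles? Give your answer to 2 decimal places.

|zone P ∪ zone Q| = 22.
|(zone P ∪ zone Q) ∩ zone R| = 1.4286.
|(zone P ∪ zone Q) △ zone R| = 22 + 3 − 2.8571 = 22.14.

22.14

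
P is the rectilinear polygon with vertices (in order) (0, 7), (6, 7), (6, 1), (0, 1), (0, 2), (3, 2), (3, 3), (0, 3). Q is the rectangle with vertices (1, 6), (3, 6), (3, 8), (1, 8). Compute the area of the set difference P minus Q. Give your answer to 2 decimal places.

|P| = 33, |P∩Q| = 2.
|P ∖ Q| = |P| − |P∩Q| = 33 − 2 = 31.00.

31.00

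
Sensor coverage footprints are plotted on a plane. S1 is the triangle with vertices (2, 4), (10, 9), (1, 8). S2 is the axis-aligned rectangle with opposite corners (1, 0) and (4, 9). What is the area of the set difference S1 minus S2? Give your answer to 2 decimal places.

9.25

|S1| = 18.5, |S1∩S2| = 9.25.
|S1 ∖ S2| = |S1| − |S1∩S2| = 18.5 − 9.25 = 9.25.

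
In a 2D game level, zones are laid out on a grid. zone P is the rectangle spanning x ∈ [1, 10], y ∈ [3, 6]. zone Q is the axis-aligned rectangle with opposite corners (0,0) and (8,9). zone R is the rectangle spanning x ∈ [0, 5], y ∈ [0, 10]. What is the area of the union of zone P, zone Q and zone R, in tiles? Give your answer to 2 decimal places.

By inclusion–exclusion:
Individual areas: |zone P| = 27, |zone Q| = 72, |zone R| = 50.
|zone P∩zone Q|: x∈[1,8], y∈[3,6] → 7·3 = 21.
|zone P∩zone R|: x∈[1,5], y∈[3,6] → 4·3 = 12.
|zone Q∩zone R|: x∈[0,5], y∈[0,9] → 5·9 = 45.
|zone P∩zone Q∩zone R| = 12.
|zone P ∪ zone Q ∪ zone R| = 149 − 78 + 12 = 83.00.

83.00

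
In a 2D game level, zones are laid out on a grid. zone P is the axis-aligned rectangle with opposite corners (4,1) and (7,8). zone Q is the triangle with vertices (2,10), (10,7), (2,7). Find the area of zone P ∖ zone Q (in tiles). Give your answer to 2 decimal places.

|zone P| = 21, |zone P∩zone Q| = 3.
|zone P ∖ zone Q| = |zone P| − |zone P∩zone Q| = 21 − 3 = 18.00.

18.00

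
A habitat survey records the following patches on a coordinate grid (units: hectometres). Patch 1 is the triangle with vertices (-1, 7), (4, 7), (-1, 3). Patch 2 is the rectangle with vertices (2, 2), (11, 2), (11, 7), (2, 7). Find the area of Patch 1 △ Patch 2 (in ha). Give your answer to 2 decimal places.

|Patch 1| = 10, |Patch 2| = 45, |Patch 1∩Patch 2| = 1.6.
|Patch 1 △ Patch 2| = |Patch 1| + |Patch 2| − 2·|Patch 1∩Patch 2| = 10 + 45 − 3.2 = 51.80.

51.80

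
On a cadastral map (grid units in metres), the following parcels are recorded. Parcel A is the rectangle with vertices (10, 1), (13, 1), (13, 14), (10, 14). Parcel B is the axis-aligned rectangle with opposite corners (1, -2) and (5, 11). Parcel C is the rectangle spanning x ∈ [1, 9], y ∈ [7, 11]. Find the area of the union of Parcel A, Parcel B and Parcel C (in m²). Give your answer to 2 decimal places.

By inclusion–exclusion:
Individual areas: |Parcel A| = 39, |Parcel B| = 52, |Parcel C| = 32.
|Parcel A∩Parcel B| = 0 (no overlap).
|Parcel A∩Parcel C| = 0 (no overlap).
|Parcel B∩Parcel C|: x∈[1,5], y∈[7,11] → 4·4 = 16.
|Parcel A∩Parcel B∩Parcel C| = 0.
|Parcel A ∪ Parcel B ∪ Parcel C| = 123 − 16 + 0 = 107.00.

107.00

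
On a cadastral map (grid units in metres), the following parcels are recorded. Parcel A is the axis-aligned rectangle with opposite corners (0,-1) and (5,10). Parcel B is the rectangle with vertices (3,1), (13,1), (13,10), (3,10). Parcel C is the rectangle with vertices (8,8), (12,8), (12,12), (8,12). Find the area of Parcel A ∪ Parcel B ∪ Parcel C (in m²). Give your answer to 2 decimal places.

135.00

By inclusion–exclusion:
Individual areas: |Parcel A| = 55, |Parcel B| = 90, |Parcel C| = 16.
|Parcel A∩Parcel B|: x∈[3,5], y∈[1,10] → 2·9 = 18.
|Parcel A∩Parcel C| = 0 (no overlap).
|Parcel B∩Parcel C|: x∈[8,12], y∈[8,10] → 4·2 = 8.
|Parcel A∩Parcel B∩Parcel C| = 0.
|Parcel A ∪ Parcel B ∪ Parcel C| = 161 − 26 + 0 = 135.00.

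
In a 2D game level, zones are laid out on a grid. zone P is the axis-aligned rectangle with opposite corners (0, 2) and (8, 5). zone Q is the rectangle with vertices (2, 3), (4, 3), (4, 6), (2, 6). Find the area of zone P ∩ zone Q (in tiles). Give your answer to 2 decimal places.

|zone P∩zone Q|: x∈[2,4], y∈[3,5] → 2·2 = 4.

4.00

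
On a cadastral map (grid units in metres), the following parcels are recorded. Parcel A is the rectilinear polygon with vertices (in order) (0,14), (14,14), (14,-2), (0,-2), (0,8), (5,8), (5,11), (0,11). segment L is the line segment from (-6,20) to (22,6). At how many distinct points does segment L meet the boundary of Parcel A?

2

The segment meets the boundary at (14,10), (6,14).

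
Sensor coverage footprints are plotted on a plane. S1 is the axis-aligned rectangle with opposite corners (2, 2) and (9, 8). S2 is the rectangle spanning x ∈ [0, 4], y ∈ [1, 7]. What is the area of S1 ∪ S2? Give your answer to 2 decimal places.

56.00

By inclusion–exclusion:
Individual areas: |S1| = 42, |S2| = 24.
|S1∩S2|: x∈[2,4], y∈[2,7] → 2·5 = 10.
|S1 ∪ S2| = 66 − 10 = 56.00.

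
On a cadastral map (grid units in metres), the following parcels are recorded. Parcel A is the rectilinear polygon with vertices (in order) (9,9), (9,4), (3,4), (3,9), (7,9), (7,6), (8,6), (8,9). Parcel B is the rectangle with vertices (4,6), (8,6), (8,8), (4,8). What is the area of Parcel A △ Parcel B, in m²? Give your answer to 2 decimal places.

|Parcel A| = 27, |Parcel B| = 8, |Parcel A∩Parcel B| = 6.
|Parcel A △ Parcel B| = |Parcel A| + |Parcel B| − 2·|Parcel A∩Parcel B| = 27 + 8 − 12 = 23.00.

23.00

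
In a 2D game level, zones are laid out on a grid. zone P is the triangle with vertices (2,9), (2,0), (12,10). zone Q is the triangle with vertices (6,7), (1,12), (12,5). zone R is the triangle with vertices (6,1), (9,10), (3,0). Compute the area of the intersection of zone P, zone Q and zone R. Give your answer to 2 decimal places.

0.84

The intersection is the polygon with vertices (7,6.667), (7.658,7.763), (8.15,7.45), (7.8,6.4).
By the shoelace formula its area is 0.84.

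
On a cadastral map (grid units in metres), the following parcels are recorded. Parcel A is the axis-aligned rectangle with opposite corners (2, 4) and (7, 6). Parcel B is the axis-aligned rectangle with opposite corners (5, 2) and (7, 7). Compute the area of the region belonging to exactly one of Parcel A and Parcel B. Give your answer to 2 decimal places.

|Parcel A∩Parcel B|: x∈[5,7], y∈[4,6] → 2·2 = 4.
|Parcel A △ Parcel B| = |Parcel A| + |Parcel B| − 2·|Parcel A∩Parcel B| = 10 + 10 − 8 = 12.00.

12.00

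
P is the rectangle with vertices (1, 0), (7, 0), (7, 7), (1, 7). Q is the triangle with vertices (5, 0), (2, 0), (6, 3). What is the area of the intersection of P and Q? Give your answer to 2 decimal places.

4.50

The intersection is the polygon with vertices (2,0), (6,3), (5,0).
By the shoelace formula its area is 4.50.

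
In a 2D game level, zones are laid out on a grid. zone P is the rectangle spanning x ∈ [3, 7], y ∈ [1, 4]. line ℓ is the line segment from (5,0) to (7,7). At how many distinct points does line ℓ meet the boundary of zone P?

2

The segment meets the boundary at (6.143,4), (5.286,1).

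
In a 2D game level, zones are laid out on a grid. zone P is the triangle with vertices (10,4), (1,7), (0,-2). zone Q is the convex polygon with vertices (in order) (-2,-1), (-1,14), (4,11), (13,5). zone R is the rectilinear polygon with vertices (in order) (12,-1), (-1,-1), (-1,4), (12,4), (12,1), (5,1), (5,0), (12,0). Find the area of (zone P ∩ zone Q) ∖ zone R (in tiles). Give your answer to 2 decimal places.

|zone P ∩ zone Q| = 34.0884.
|(zone P ∩ zone Q) ∩ zone R| = 20.0884.
|(zone P ∩ zone Q) ∖ zone R| = 34.0884 − 20.0884 = 14.00.

14.00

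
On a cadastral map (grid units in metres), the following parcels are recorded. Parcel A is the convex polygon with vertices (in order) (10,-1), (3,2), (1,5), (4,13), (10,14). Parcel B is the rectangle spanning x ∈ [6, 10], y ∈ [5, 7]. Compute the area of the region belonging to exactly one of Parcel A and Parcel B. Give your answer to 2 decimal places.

|Parcel A| = 97.5, |Parcel B| = 8, |Parcel A∩Parcel B| = 8.
|Parcel A △ Parcel B| = |Parcel A| + |Parcel B| − 2·|Parcel A∩Parcel B| = 97.5 + 8 − 16 = 89.50.

89.50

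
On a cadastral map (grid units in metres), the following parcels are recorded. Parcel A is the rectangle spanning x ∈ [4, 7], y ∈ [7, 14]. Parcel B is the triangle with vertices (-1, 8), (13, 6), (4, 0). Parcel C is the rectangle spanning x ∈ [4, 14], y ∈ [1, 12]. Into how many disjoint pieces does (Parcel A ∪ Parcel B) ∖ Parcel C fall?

2

(Parcel A ∪ Parcel B) ∖ Parcel C splits into 2 disjoint pieces (area 6, area 18.9643).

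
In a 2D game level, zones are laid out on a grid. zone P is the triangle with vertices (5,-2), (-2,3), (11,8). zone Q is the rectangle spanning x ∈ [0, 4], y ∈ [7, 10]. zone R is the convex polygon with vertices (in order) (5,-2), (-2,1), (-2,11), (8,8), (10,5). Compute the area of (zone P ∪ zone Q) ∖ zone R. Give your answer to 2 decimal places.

|zone P ∪ zone Q| = 62.
|(zone P ∪ zone Q) ∩ zone R| = 58.7583.
|(zone P ∪ zone Q) ∖ zone R| = 62 − 58.7583 = 3.24.

3.24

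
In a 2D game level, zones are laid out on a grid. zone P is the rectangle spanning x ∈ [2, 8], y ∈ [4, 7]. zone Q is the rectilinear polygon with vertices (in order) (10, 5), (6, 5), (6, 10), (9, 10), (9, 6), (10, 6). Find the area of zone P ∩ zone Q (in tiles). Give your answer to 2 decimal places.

The intersection is the polygon with vertices (8,7), (8,5), (6,5), (6,7).
By the shoelace formula its area is 4.00.

4.00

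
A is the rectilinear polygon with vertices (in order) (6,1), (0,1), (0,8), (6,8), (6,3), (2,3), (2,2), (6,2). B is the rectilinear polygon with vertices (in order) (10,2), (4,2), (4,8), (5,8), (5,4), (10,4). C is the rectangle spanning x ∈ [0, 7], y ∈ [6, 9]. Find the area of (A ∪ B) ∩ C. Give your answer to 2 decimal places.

The region (A ∪ B) ∩ C is the polygon with vertices (0,8), (4,8), (5,8), (6,8), (6,6), (0,6).
By the shoelace formula its area is 12.00.

12.00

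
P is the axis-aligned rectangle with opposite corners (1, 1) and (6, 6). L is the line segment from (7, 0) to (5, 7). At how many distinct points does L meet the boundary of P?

2

The segment meets the boundary at (5.286,6), (6,3.5).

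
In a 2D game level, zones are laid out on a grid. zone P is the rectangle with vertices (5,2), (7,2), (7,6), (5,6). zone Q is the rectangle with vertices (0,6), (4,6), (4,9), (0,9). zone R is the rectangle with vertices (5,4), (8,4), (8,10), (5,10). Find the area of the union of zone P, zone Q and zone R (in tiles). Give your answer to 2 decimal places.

34.00

By inclusion–exclusion:
Individual areas: |zone P| = 8, |zone Q| = 12, |zone R| = 18.
|zone P∩zone Q| = 0 (no overlap).
|zone P∩zone R|: x∈[5,7], y∈[4,6] → 2·2 = 4.
|zone Q∩zone R| = 0 (no overlap).
|zone P∩zone Q∩zone R| = 0.
|zone P ∪ zone Q ∪ zone R| = 38 − 4 + 0 = 34.00.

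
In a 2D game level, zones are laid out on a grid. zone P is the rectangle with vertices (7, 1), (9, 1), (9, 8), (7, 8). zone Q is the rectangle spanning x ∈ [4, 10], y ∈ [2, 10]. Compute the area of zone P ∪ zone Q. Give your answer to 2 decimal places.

50.00

By inclusion–exclusion:
Individual areas: |zone P| = 14, |zone Q| = 48.
|zone P∩zone Q|: x∈[7,9], y∈[2,8] → 2·6 = 12.
|zone P ∪ zone Q| = 62 − 12 = 50.00.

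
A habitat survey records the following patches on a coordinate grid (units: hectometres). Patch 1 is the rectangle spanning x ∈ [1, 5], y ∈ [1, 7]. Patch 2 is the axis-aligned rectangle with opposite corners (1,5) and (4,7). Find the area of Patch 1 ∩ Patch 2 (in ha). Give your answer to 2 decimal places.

|Patch 1∩Patch 2|: x∈[1,4], y∈[5,7] → 3·2 = 6.

6.00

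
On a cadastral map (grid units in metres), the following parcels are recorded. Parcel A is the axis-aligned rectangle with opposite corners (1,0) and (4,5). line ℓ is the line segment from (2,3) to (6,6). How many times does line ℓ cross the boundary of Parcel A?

1

The segment meets the boundary at (4,4.5).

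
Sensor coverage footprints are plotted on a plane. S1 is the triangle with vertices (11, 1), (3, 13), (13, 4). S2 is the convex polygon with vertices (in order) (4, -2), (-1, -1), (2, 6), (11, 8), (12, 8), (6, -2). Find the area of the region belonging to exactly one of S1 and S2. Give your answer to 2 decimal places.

|S1| = 24, |S2| = 72, |S1∩S2| = 7.6336.
|S1 △ S2| = |S1| + |S2| − 2·|S1∩S2| = 24 + 72 − 15.2671 = 80.73.

80.73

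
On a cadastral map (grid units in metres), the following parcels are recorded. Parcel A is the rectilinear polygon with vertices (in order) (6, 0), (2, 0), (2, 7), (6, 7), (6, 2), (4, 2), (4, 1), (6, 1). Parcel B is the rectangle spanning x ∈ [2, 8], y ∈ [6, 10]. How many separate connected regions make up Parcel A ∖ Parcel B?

Parcel A ∖ Parcel B is a single connected region.

1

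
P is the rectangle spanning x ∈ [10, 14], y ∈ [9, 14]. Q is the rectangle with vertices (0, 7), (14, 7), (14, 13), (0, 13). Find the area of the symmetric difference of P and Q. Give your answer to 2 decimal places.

|P∩Q|: x∈[10,14], y∈[9,13] → 4·4 = 16.
|P △ Q| = |P| + |Q| − 2·|P∩Q| = 20 + 84 − 32 = 72.00.

72.00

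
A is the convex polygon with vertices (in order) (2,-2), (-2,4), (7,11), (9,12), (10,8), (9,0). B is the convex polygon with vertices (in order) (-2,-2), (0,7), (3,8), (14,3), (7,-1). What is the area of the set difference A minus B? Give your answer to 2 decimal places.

|A| = 99.5, |A∩B| = 71.6797.
|A ∖ B| = |A| − |A∩B| = 99.5 − 71.6797 = 27.82.

27.82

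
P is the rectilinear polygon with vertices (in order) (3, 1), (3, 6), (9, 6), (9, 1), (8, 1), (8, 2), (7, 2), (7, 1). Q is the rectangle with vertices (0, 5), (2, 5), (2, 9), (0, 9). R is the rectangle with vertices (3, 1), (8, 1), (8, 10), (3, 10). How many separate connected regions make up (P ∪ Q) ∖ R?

(P ∪ Q) ∖ R splits into 2 disjoint pieces (area 5, area 8).

2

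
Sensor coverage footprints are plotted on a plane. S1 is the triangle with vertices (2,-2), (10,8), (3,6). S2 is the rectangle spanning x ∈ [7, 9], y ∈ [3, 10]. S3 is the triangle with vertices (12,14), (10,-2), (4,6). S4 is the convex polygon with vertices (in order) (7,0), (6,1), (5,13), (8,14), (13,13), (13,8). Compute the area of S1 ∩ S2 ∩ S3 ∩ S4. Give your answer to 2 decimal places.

3.86

The intersection is the polygon with vertices (9,7.714), (9,6.75), (7,4.25), (7,7.143).
By the shoelace formula its area is 3.86.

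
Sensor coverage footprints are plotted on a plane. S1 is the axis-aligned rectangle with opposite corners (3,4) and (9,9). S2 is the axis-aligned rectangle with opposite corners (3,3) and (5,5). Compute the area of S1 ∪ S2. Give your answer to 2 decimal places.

By inclusion–exclusion:
Individual areas: |S1| = 30, |S2| = 4.
|S1∩S2|: x∈[3,5], y∈[4,5] → 2·1 = 2.
|S1 ∪ S2| = 34 − 2 = 32.00.

32.00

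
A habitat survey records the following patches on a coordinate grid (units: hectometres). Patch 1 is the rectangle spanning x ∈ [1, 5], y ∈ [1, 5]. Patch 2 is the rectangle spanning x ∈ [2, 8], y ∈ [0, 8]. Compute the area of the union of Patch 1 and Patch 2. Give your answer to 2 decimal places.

52.00

By inclusion–exclusion:
Individual areas: |Patch 1| = 16, |Patch 2| = 48.
|Patch 1∩Patch 2|: x∈[2,5], y∈[1,5] → 3·4 = 12.
|Patch 1 ∪ Patch 2| = 64 − 12 = 52.00.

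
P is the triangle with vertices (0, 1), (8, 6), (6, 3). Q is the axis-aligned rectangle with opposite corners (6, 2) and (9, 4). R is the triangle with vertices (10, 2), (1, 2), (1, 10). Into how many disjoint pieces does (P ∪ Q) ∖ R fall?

3

(P ∪ Q) ∖ R splits into 3 disjoint pieces (area 0.5974, area 0.6944, area 0.7).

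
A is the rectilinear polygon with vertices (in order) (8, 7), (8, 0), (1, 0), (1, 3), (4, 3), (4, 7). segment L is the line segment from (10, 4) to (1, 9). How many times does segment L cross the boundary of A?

2

The segment meets the boundary at (4.6,7), (8,5.111).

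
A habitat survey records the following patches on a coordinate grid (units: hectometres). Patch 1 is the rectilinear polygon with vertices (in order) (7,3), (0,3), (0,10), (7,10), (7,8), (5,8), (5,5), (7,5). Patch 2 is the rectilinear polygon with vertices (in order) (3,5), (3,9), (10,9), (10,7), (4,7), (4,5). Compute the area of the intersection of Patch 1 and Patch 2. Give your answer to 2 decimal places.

8.00

The intersection is the polygon with vertices (7,8), (5,8), (5,7), (4,7), (4,5), (3,5), (3,9), (7,9).
By the shoelace formula its area is 8.00.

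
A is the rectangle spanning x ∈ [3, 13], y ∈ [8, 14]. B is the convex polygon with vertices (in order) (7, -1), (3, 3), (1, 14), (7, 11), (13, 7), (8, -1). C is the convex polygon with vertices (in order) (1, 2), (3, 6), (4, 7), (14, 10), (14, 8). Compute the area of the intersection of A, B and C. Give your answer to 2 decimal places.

1.80

The intersection is the polygon with vertices (11.5,8), (7.333,8), (10.207,8.862).
By the shoelace formula its area is 1.80.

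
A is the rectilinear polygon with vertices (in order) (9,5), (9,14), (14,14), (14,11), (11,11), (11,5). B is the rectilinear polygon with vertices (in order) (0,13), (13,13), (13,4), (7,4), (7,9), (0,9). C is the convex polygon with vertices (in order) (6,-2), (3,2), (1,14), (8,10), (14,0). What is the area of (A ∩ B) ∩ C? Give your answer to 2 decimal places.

The region (A ∩ B) ∩ C is the polygon with vertices (9,5), (9,8.333), (11,5).
By the shoelace formula its area is 3.33.

3.33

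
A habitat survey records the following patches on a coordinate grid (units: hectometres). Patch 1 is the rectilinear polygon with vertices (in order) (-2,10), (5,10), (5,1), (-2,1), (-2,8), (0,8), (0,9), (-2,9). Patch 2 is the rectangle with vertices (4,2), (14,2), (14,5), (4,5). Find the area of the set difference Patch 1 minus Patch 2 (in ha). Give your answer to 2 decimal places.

58.00

|Patch 1| = 61, |Patch 1∩Patch 2| = 3.
|Patch 1 ∖ Patch 2| = |Patch 1| − |Patch 1∩Patch 2| = 61 − 3 = 58.00.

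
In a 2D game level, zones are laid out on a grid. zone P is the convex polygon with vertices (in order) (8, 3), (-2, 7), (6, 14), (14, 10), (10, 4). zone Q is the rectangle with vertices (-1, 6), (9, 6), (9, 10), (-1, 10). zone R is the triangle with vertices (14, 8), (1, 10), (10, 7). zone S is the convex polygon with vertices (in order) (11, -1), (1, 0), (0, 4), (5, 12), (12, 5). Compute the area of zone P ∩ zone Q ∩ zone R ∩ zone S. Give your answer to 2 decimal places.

The intersection is the polygon with vertices (8.091,8.909), (9,8), (9,7.333), (3.276,9.241), (3.509,9.614).
By the shoelace formula its area is 4.88.

4.88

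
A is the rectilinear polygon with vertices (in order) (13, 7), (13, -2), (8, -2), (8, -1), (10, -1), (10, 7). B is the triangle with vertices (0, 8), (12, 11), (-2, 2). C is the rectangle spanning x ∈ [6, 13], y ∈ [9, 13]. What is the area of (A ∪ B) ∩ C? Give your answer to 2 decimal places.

4.39

The region (A ∪ B) ∩ C is the polygon with vertices (8.889,9), (6,9), (6,9.5), (12,11).
By the shoelace formula its area is 4.39.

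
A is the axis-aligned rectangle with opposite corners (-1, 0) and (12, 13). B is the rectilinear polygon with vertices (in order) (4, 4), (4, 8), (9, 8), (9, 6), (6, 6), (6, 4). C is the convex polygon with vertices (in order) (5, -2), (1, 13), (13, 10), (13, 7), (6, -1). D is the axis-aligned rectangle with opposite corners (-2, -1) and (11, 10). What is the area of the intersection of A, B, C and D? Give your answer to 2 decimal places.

14.00

The intersection is the polygon with vertices (9,6), (6,6), (6,4), (4,4), (4,8), (9,8).
By the shoelace formula its area is 14.00.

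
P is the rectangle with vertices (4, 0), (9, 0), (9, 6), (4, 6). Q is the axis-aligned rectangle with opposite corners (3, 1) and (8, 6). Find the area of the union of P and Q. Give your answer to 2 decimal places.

By inclusion–exclusion:
Individual areas: |P| = 30, |Q| = 25.
|P∩Q|: x∈[4,8], y∈[1,6] → 4·5 = 20.
|P ∪ Q| = 55 − 20 = 35.00.

35.00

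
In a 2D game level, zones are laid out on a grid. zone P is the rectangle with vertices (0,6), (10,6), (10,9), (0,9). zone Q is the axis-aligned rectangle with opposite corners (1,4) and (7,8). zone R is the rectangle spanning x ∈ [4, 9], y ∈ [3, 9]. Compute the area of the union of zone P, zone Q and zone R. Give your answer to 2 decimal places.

By inclusion–exclusion:
Individual areas: |zone P| = 30, |zone Q| = 24, |zone R| = 30.
|zone P∩zone Q|: x∈[1,7], y∈[6,8] → 6·2 = 12.
|zone P∩zone R|: x∈[4,9], y∈[6,9] → 5·3 = 15.
|zone Q∩zone R|: x∈[4,7], y∈[4,8] → 3·4 = 12.
|zone P∩zone Q∩zone R| = 6.
|zone P ∪ zone Q ∪ zone R| = 84 − 39 + 6 = 51.00.

51.00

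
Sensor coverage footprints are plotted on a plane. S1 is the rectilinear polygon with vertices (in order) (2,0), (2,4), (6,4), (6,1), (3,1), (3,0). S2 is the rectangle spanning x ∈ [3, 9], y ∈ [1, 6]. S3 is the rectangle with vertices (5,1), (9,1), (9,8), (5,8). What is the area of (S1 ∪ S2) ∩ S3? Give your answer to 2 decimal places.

20.00

The region (S1 ∪ S2) ∩ S3 is the polygon with vertices (9,6), (9,1), (6,1), (5,1), (5,6).
By the shoelace formula its area is 20.00.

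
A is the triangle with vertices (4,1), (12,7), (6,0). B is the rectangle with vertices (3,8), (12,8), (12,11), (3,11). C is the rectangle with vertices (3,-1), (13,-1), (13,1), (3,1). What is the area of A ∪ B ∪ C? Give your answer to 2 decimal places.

55.57

By inclusion–exclusion:
Individual areas: |A| = 10, |B| = 27, |C| = 20.
|A∩B| = 0.
|A∩C| = 1.4286.
|B∩C| = 0 (no overlap).
|A∩B∩C| = 0.
|A ∪ B ∪ C| = 57 − 1.4286 + 0 = 55.57.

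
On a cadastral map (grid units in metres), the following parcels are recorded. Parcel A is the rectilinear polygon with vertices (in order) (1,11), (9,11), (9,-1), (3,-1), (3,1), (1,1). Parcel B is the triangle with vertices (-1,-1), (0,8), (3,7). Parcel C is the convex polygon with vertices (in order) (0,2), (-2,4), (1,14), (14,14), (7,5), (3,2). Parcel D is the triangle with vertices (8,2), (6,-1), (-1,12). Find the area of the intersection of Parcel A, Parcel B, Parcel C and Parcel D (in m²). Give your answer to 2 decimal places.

1.17

The intersection is the polygon with vertices (2.37,5.741), (1.406,7.531), (3,7).
By the shoelace formula its area is 1.17.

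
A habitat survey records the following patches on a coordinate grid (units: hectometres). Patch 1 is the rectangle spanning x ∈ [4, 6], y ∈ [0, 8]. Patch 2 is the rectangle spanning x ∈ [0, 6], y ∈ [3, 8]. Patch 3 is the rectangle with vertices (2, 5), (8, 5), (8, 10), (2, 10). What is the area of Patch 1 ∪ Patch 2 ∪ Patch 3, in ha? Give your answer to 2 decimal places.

By inclusion–exclusion:
Individual areas: |Patch 1| = 16, |Patch 2| = 30, |Patch 3| = 30.
|Patch 1∩Patch 2|: x∈[4,6], y∈[3,8] → 2·5 = 10.
|Patch 1∩Patch 3|: x∈[4,6], y∈[5,8] → 2·3 = 6.
|Patch 2∩Patch 3|: x∈[2,6], y∈[5,8] → 4·3 = 12.
|Patch 1∩Patch 2∩Patch 3| = 6.
|Patch 1 ∪ Patch 2 ∪ Patch 3| = 76 − 28 + 6 = 54.00.

54.00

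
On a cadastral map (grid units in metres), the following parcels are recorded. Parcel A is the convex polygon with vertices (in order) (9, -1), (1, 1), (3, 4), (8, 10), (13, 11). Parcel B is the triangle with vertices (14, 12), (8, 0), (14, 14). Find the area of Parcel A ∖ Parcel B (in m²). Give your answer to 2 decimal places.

68.94

|Parcel A| = 72.5, |Parcel A∩Parcel B| = 3.5625.
|Parcel A ∖ Parcel B| = |Parcel A| − |Parcel A∩Parcel B| = 72.5 − 3.5625 = 68.94.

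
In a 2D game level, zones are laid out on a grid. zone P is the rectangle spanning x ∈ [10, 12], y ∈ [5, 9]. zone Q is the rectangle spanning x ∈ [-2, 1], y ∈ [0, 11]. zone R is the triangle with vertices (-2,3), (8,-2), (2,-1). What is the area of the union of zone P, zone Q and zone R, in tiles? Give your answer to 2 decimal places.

48.75

By inclusion–exclusion:
Individual areas: |zone P| = 8, |zone Q| = 33, |zone R| = 10.
|zone P∩zone Q| = 0 (no overlap).
|zone P∩zone R| = 0.
|zone Q∩zone R| = 2.25.
|zone P∩zone Q∩zone R| = 0.
|zone P ∪ zone Q ∪ zone R| = 51 − 2.25 + 0 = 48.75.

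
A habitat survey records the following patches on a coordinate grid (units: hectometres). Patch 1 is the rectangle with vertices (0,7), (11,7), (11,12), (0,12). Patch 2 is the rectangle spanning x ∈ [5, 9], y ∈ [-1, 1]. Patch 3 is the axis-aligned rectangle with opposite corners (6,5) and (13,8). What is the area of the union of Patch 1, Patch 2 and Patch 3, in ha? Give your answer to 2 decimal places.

By inclusion–exclusion:
Individual areas: |Patch 1| = 55, |Patch 2| = 8, |Patch 3| = 21.
|Patch 1∩Patch 2| = 0 (no overlap).
|Patch 1∩Patch 3|: x∈[6,11], y∈[7,8] → 5·1 = 5.
|Patch 2∩Patch 3| = 0 (no overlap).
|Patch 1∩Patch 2∩Patch 3| = 0.
|Patch 1 ∪ Patch 2 ∪ Patch 3| = 84 − 5 + 0 = 79.00.

79.00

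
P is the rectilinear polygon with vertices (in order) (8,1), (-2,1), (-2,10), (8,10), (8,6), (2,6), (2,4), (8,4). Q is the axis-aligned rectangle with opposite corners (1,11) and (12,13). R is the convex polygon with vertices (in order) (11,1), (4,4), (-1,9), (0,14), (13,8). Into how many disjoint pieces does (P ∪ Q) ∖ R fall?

(P ∪ Q) ∖ R splits into 2 disjoint pieces (area 43.1714, area 15.3333).

2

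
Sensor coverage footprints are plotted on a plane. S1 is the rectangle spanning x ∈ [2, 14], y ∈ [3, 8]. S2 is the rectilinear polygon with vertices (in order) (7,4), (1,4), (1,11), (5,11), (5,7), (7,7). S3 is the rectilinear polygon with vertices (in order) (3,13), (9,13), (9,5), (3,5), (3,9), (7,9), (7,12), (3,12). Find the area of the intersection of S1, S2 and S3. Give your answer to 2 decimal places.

The intersection is the polygon with vertices (5,8), (5,7), (7,7), (7,5), (3,5), (3,8).
By the shoelace formula its area is 10.00.

10.00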